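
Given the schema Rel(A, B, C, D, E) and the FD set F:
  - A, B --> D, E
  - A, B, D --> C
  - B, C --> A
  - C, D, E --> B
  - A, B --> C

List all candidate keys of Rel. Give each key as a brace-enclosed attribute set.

{A, B}, {B, C}, {C, D, E}

{A, B}⁺ = {A, B, C, D, E} — all of the relation — so {A, B} is a candidate key.
{B, C}⁺ = {A, B, C, D, E} — all of the relation — so {B, C} is a candidate key.
{C, D, E}⁺ = {A, B, C, D, E} — all of the relation — so {C, D, E} is a candidate key.
Any other superkey properly contains one of these, so there are no further candidate keys.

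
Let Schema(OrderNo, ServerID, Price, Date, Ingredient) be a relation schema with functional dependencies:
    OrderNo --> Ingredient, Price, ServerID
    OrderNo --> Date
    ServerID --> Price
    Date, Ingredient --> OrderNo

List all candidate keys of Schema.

Closure of {OrderNo} is {Date, Ingredient, OrderNo, Price, ServerID}, the whole schema; {OrderNo} is a candidate key.
Closure of {Date, Ingredient} is {Date, Ingredient, OrderNo, Price, ServerID}, the whole schema; {Date, Ingredient} is a candidate key.
Any other superkey properly contains one of these, so there are no further candidate keys.

{Date, Ingredient}, {OrderNo}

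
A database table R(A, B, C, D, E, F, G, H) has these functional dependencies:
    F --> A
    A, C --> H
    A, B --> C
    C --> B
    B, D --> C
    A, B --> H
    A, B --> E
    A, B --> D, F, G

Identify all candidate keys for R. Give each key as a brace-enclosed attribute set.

{A, B}, {A, C}, {B, F}, {C, F}

{A, B} is a candidate key since {A, B}⁺ = {A, B, C, D, E, F, G, H} covers every attribute.
{A, C} is a candidate key since {A, C}⁺ = {A, B, C, D, E, F, G, H} covers every attribute.
{B, F} is a candidate key since {B, F}⁺ = {A, B, C, D, E, F, G, H} covers every attribute.
{C, F} is a candidate key since {C, F}⁺ = {A, B, C, D, E, F, G, H} covers every attribute.
Any other superkey properly contains one of these, so there are no further candidate keys.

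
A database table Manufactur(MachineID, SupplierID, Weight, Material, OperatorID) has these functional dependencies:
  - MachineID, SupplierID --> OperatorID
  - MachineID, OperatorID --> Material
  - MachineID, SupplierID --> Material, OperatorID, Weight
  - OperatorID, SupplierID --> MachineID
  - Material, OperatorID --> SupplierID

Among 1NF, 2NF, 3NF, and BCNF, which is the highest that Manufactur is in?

BCNF

Candidate keys: {MachineID, OperatorID}, {MachineID, SupplierID}, {Material, OperatorID}, {OperatorID, SupplierID}. Prime attributes: {MachineID, Material, OperatorID, SupplierID}.
Every FD has a superkey on the left, so the relation is in BCNF.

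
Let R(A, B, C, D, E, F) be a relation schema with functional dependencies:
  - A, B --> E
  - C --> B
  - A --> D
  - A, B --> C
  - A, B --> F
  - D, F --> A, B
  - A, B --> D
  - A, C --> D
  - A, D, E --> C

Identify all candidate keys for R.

{A, B}, {A, C}, {A, E}, {A, F}, {D, F}

Closure of {A, B} is {A, B, C, D, E, F}, the whole schema; {A, B} is a candidate key.
Closure of {A, C} is {A, B, C, D, E, F}, the whole schema; {A, C} is a candidate key.
Closure of {A, E} is {A, B, C, D, E, F}, the whole schema; {A, E} is a candidate key.
Closure of {A, F} is {A, B, C, D, E, F}, the whole schema; {A, F} is a candidate key.
Closure of {D, F} is {A, B, C, D, E, F}, the whole schema; {D, F} is a candidate key.
No proper subset of any of these is a key, and no other minimal superkey exists.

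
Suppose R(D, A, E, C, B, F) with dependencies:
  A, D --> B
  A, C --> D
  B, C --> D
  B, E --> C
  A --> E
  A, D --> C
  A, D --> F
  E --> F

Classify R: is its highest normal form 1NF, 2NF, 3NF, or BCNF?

Candidate keys: {A, B}, {A, C}, {A, D}. Prime attributes: {A, B, C, D}.
For B, C --> D we have {B, C}⁺ = {B, C, D}; {B, C} is not a superkey, so BCNF fails.
A --> E has non-prime {E} on the right and a non-superkey on the left, so 3NF fails.
{A} is a proper subset of the key {A, B}, and {A}⁺ contains the non-prime attributes {E, F} — a partial dependency, so 2NF is violated.

1NF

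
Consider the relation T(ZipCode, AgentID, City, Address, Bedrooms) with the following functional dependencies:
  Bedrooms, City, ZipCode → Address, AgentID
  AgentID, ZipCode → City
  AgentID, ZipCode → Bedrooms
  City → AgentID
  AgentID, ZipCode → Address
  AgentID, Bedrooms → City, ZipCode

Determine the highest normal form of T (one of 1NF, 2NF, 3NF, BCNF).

3NF

Candidate keys: {AgentID, Bedrooms}, {AgentID, ZipCode}, {Bedrooms, City}, {City, ZipCode}. Prime attributes: {AgentID, Bedrooms, City, ZipCode}.
For City → AgentID we have {City}⁺ = {AgentID, City}; {City} is not a superkey, so BCNF fails.
But every attribute on its right side ({AgentID}) is prime, and the same holds for every other non-superkey FD, so 3NF still holds.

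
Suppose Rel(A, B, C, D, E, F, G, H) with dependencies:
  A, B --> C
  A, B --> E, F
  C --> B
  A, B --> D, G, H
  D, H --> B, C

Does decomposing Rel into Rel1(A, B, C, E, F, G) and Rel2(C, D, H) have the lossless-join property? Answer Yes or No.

No

Common attributes: {C}; their closure is {B, C}.
The closure covers neither Rel1 nor Rel2 entirely; the join is not lossless.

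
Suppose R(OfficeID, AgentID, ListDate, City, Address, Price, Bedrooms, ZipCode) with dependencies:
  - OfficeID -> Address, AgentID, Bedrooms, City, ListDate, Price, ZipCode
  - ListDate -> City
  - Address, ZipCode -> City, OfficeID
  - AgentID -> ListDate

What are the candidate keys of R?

{OfficeID}⁺ = {Address, AgentID, Bedrooms, City, ListDate, OfficeID, Price, ZipCode}, which is every attribute, so {OfficeID} is a candidate key.
{Address, ZipCode}⁺ = {Address, AgentID, Bedrooms, City, ListDate, OfficeID, Price, ZipCode}, which is every attribute, so {Address, ZipCode} is a candidate key.
These are minimal and exhaustive — every other superkey contains one of them.

{Address, ZipCode}, {OfficeID}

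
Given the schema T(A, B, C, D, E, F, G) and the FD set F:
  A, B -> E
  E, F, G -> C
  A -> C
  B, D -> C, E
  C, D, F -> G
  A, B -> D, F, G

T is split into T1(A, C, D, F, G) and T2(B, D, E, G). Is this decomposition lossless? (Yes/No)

T1 ∩ T2 = {D, G}; its closure under F is {D, G}.
T1 ⊄ {D, G} and T2 ⊄ {D, G}, so the split is lossy.

No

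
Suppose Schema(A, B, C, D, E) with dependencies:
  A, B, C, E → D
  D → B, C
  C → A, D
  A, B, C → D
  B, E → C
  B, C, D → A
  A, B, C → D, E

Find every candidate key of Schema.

{C}⁺ = {A, B, C, D, E}, which is every attribute, so {C} is a candidate key.
{D}⁺ = {A, B, C, D, E}, which is every attribute, so {D} is a candidate key.
{B, E}⁺ = {A, B, C, D, E}, which is every attribute, so {B, E} is a candidate key.
These are minimal and exhaustive — every other superkey contains one of them.

{B, E}, {C}, {D}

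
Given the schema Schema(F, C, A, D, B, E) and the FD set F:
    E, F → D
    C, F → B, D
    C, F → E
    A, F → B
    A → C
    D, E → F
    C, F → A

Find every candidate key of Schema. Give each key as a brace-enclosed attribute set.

{A, D, E}, {A, F}, {C, D, E}, {C, F}

Closure of {A, F} is {A, B, C, D, E, F}, the whole schema; {A, F} is a candidate key.
Closure of {C, F} is {A, B, C, D, E, F}, the whole schema; {C, F} is a candidate key.
Closure of {A, D, E} is {A, B, C, D, E, F}, the whole schema; {A, D, E} is a candidate key.
Closure of {C, D, E} is {A, B, C, D, E, F}, the whole schema; {C, D, E} is a candidate key.
No proper subset of any of these is a key, and no other minimal superkey exists.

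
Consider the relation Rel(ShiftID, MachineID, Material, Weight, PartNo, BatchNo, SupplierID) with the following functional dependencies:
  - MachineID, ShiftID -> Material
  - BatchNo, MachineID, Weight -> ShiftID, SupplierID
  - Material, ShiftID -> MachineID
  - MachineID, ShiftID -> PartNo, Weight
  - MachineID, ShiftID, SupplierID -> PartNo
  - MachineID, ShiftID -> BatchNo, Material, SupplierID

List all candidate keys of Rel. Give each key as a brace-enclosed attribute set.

Closure of {MachineID, ShiftID} is {BatchNo, MachineID, Material, PartNo, ShiftID, SupplierID, Weight}, the whole schema; {MachineID, ShiftID} is a candidate key.
Closure of {Material, ShiftID} is {BatchNo, MachineID, Material, PartNo, ShiftID, SupplierID, Weight}, the whole schema; {Material, ShiftID} is a candidate key.
Closure of {BatchNo, MachineID, Weight} is {BatchNo, MachineID, Material, PartNo, ShiftID, SupplierID, Weight}, the whole schema; {BatchNo, MachineID, Weight} is a candidate key.
No proper subset of any of these is a key, and no other minimal superkey exists.

{BatchNo, MachineID, Weight}, {MachineID, ShiftID}, {Material, ShiftID}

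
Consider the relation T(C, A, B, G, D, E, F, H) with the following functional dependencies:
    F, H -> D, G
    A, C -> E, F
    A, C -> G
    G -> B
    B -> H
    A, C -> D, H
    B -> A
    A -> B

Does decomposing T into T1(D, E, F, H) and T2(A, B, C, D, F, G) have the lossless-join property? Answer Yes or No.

Common attributes: {D, F}; their closure is {D, F}.
The closure covers neither T1 nor T2 entirely; the join is not lossless.

No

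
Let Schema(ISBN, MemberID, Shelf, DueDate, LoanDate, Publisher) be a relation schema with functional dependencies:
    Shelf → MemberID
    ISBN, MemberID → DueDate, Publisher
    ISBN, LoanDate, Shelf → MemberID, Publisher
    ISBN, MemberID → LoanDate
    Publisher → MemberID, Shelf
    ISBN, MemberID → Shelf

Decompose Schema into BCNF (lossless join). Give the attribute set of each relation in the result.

{DueDate, ISBN, LoanDate, Publisher}; {MemberID, Shelf}; {Publisher, Shelf}

Candidate keys of the original relation: {ISBN, MemberID}, {ISBN, Publisher}, {ISBN, Shelf}.
In {DueDate, ISBN, LoanDate, MemberID, Publisher, Shelf}, {Shelf} is not a superkey ({Shelf}⁺ restricted to this set is {MemberID, Shelf}), so split on Shelf → MemberID into {MemberID, Shelf} and {DueDate, ISBN, LoanDate, Publisher, Shelf}.
{MemberID, Shelf} is in BCNF.
In {DueDate, ISBN, LoanDate, Publisher, Shelf}, {Publisher} is not a superkey ({Publisher}⁺ restricted to this set is {Publisher, Shelf}), so split on Publisher → Shelf into {Publisher, Shelf} and {DueDate, ISBN, LoanDate, Publisher}.
{Publisher, Shelf} is in BCNF.
{DueDate, ISBN, LoanDate, Publisher} is in BCNF.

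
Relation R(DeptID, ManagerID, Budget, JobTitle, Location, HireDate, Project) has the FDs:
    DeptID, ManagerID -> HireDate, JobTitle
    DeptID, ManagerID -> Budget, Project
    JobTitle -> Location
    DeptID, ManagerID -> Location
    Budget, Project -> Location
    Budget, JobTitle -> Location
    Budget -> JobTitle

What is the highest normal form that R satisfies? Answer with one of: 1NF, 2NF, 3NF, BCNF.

2NF

Candidate key: {DeptID, ManagerID}. Prime attributes: {DeptID, ManagerID}.
For JobTitle -> Location we have {JobTitle}⁺ = {JobTitle, Location}; {JobTitle} is not a superkey, so BCNF fails.
JobTitle -> Location has non-prime {Location} on the right and a non-superkey on the left, so 3NF fails.
No non-prime attribute depends on a proper subset of any candidate key, so 2NF holds.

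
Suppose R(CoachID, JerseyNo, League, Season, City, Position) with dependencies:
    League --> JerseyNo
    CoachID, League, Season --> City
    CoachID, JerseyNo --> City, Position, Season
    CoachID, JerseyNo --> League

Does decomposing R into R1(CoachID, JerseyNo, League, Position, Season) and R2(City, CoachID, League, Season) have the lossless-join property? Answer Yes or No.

Yes

R1 ∩ R2 = {CoachID, League, Season}; its closure under F is {City, CoachID, JerseyNo, League, Position, Season}.
This includes all of R1, so the common attributes are a superkey of R1 — the join is lossless.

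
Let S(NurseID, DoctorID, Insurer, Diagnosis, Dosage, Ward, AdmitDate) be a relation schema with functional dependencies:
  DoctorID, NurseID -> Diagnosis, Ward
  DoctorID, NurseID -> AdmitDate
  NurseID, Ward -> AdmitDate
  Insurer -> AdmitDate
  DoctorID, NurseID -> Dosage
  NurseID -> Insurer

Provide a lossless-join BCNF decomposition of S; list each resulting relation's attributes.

Candidate key of the original relation: {DoctorID, NurseID}.
Within {AdmitDate, Diagnosis, DoctorID, Dosage, Insurer, NurseID, Ward}: {NurseID, Ward}⁺ ∩ {AdmitDate, Diagnosis, DoctorID, Dosage, Insurer, NurseID, Ward} = {AdmitDate, Insurer, NurseID, Ward}, not the whole set, so NurseID, Ward -> AdmitDate, Insurer violates BCNF; decompose into {AdmitDate, Insurer, NurseID, Ward} and {Diagnosis, DoctorID, Dosage, NurseID, Ward}.
Within {AdmitDate, Insurer, NurseID, Ward}: {Insurer}⁺ ∩ {AdmitDate, Insurer, NurseID, Ward} = {AdmitDate, Insurer}, not the whole set, so Insurer -> AdmitDate violates BCNF; decompose into {AdmitDate, Insurer} and {Insurer, NurseID, Ward}.
{AdmitDate, Insurer}: every determinant is a superkey — BCNF.
Within {Insurer, NurseID, Ward}: {NurseID}⁺ ∩ {Insurer, NurseID, Ward} = {Insurer, NurseID}, not the whole set, so NurseID -> Insurer violates BCNF; decompose into {Insurer, NurseID} and {NurseID, Ward}.
{Insurer, NurseID}: every determinant is a superkey — BCNF.
{NurseID, Ward}: every determinant is a superkey — BCNF.
{Diagnosis, DoctorID, Dosage, NurseID, Ward}: every determinant is a superkey — BCNF.

{AdmitDate, Insurer}; {Diagnosis, DoctorID, Dosage, NurseID, Ward}; {Insurer, NurseID}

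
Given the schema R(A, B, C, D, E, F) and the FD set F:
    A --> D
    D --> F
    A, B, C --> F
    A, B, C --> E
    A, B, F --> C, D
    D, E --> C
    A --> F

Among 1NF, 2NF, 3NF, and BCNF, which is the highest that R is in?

Candidate key: {A, B}. Prime attributes: {A, B}.
For A --> D we have {A}⁺ = {A, D, F}; {A} is not a superkey, so BCNF fails.
Because {D} is non-prime and the left side of A --> D is not a superkey, the relation is not in 3NF.
The proper key subset {A} of {A, B} determines non-prime {D, F}, so the relation is not even in 2NF.

1NF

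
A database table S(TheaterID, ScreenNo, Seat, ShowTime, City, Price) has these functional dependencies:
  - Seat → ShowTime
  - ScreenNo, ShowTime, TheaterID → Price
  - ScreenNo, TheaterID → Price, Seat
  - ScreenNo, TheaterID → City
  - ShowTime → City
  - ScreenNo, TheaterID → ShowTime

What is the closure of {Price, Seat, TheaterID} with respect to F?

Start with {Price, Seat, TheaterID}.
Seat → ShowTime applies; add {ShowTime} → now {Price, Seat, ShowTime, TheaterID}.
ShowTime → City applies; add {City} → now {City, Price, Seat, ShowTime, TheaterID}.
No further FD applies.

{City, Price, Seat, ShowTime, TheaterID}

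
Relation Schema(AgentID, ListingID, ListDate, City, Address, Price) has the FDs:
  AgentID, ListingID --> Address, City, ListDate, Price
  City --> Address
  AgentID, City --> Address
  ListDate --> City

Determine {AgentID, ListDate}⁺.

Start with {AgentID, ListDate}.
ListDate --> City applies; add {City} → now {AgentID, City, ListDate}.
City --> Address applies; add {Address} → now {Address, AgentID, City, ListDate}.
No further FD applies.

{Address, AgentID, City, ListDate}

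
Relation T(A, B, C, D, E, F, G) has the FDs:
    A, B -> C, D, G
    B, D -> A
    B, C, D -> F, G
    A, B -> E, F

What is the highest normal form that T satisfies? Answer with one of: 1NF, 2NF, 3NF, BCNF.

BCNF

Candidate keys: {A, B}, {B, D}. Prime attributes: {A, B, D}.
Each dependency's left side is a superkey — BCNF holds.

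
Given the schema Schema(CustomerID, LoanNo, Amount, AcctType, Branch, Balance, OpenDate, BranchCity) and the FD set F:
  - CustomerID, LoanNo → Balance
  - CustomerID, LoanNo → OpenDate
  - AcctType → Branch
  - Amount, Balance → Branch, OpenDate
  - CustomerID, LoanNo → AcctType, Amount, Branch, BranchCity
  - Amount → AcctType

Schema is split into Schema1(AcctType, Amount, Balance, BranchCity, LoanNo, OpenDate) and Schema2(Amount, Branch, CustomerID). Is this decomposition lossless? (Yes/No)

Common attributes: {Amount}; their closure is {AcctType, Amount, Branch}.
The closure covers neither Schema1 nor Schema2 entirely; the join is not lossless.

No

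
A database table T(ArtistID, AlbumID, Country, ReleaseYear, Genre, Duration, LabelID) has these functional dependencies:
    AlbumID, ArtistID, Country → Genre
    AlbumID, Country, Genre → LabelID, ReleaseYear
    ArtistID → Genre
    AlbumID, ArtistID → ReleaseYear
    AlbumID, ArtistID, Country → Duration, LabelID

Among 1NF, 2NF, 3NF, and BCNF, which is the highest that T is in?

Candidate key: {AlbumID, ArtistID, Country}. Prime attributes: {AlbumID, ArtistID, Country}.
AlbumID, Country, Genre → LabelID, ReleaseYear breaks BCNF: {AlbumID, Country, Genre}⁺ = {AlbumID, Country, Genre, LabelID, ReleaseYear}, so {AlbumID, Country, Genre} is not a superkey.
AlbumID, Country, Genre → LabelID, ReleaseYear has non-prime {LabelID, ReleaseYear} on the right and a non-superkey on the left, so 3NF fails.
The proper key subset {ArtistID} of {AlbumID, ArtistID, Country} determines non-prime {Genre}, so the relation is not even in 2NF.

1NF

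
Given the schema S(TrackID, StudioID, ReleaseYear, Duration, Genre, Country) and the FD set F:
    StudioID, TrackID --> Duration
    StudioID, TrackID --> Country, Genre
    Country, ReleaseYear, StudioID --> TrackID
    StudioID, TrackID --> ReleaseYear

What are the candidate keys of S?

Attributes never on any right-hand side: {StudioID} — every candidate key must contain it.
{StudioID, TrackID}⁺ = {Country, Duration, Genre, ReleaseYear, StudioID, TrackID} — all of the relation — so {StudioID, TrackID} is a candidate key.
{Country, ReleaseYear, StudioID}⁺ = {Country, Duration, Genre, ReleaseYear, StudioID, TrackID} — all of the relation — so {Country, ReleaseYear, StudioID} is a candidate key.
Any other superkey properly contains one of these, so there are no further candidate keys.

{Country, ReleaseYear, StudioID}, {StudioID, TrackID}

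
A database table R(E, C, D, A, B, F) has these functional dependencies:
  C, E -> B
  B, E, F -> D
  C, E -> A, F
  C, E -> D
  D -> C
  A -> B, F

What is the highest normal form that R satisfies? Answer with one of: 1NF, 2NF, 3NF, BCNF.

Candidate keys: {A, E}, {B, E, F}, {C, E}, {D, E}. Prime attributes: {A, B, C, D, E, F}.
D -> C: {D}⁺ = {C, D}, which is not all of the attributes, so the left side is not a superkey — BCNF is violated.
But every attribute on its right side ({C}) is prime, and the same holds for every other non-superkey FD, so 3NF still holds.

3NF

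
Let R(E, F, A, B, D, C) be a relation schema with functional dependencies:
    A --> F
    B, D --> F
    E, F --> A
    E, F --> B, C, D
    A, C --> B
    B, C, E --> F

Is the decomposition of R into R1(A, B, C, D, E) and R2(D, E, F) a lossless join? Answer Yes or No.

No

R1 ∩ R2 = {D, E}; its closure under F is {D, E}.
The closure covers neither R1 nor R2 entirely; the join is not lossless.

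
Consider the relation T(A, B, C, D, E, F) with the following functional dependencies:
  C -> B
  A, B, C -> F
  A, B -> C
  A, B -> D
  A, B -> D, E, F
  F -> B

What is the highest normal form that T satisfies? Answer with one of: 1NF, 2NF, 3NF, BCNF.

3NF

Candidate keys: {A, B}, {A, C}, {A, F}. Prime attributes: {A, B, C, F}.
C -> B: {C}⁺ = {B, C}, which is not all of the attributes, so the left side is not a superkey — BCNF is violated.
Its right-hand attributes {B} are all prime, as are those of every other non-superkey FD — the relation is in 3NF.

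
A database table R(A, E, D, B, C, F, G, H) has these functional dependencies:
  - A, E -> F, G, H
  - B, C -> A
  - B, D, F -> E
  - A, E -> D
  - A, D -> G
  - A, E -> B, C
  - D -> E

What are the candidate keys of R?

{A, D}, {A, E}, {B, C, D}, {B, C, E}

{A, D} is a candidate key since {A, D}⁺ = {A, B, C, D, E, F, G, H} covers every attribute.
{A, E} is a candidate key since {A, E}⁺ = {A, B, C, D, E, F, G, H} covers every attribute.
{B, C, D} is a candidate key since {B, C, D}⁺ = {A, B, C, D, E, F, G, H} covers every attribute.
{B, C, E} is a candidate key since {B, C, E}⁺ = {A, B, C, D, E, F, G, H} covers every attribute.
No proper subset of any of these is a key, and no other minimal superkey exists.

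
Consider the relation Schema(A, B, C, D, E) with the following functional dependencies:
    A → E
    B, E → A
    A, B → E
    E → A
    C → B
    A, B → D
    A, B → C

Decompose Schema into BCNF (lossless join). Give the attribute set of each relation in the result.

{A, C, D}; {A, E}; {B, C}

Candidate keys of the original relation: {A, B}, {A, C}, {B, E}, {C, E}.
Within {A, B, C, D, E}: {A}⁺ ∩ {A, B, C, D, E} = {A, E}, not the whole set, so A → E violates BCNF; decompose into {A, E} and {A, B, C, D}.
{A, E}: every determinant is a superkey — BCNF.
Within {A, B, C, D}: {C}⁺ ∩ {A, B, C, D} = {B, C}, not the whole set, so C → B violates BCNF; decompose into {B, C} and {A, C, D}.
{B, C}: every determinant is a superkey — BCNF.
{A, C, D}: every determinant is a superkey — BCNF.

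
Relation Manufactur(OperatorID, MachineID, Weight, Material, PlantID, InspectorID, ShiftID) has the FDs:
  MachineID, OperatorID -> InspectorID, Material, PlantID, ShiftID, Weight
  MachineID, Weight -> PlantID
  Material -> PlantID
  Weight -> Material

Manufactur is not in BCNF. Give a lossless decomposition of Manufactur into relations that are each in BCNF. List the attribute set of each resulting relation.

{InspectorID, MachineID, OperatorID, ShiftID, Weight}; {Material, PlantID}; {Material, Weight}

Candidate key of the original relation: {MachineID, OperatorID}.
{InspectorID, MachineID, Material, OperatorID, PlantID, ShiftID, Weight}: {MachineID, Weight} determines {MachineID, Material, PlantID, Weight} here but is not a superkey — split on MachineID, Weight -> Material, PlantID, giving {MachineID, Material, PlantID, Weight} and {InspectorID, MachineID, OperatorID, ShiftID, Weight}.
{MachineID, Material, PlantID, Weight}: {Material} determines {Material, PlantID} here but is not a superkey — split on Material -> PlantID, giving {Material, PlantID} and {MachineID, Material, Weight}.
{Material, PlantID} is in BCNF.
{MachineID, Material, Weight}: {Weight} determines {Material, Weight} here but is not a superkey — split on Weight -> Material, giving {Material, Weight} and {MachineID, Weight}.
{Material, Weight} is in BCNF.
{MachineID, Weight} is in BCNF.
{InspectorID, MachineID, OperatorID, ShiftID, Weight} is in BCNF.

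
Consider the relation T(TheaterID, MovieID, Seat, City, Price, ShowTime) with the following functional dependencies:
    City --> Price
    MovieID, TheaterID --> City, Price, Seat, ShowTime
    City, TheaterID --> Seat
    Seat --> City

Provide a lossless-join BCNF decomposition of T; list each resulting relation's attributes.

{City, MovieID, ShowTime, TheaterID}; {City, Price}; {City, Seat}; {Seat, TheaterID}

Candidate key of the original relation: {MovieID, TheaterID}.
Within {City, MovieID, Price, Seat, ShowTime, TheaterID}: {City}⁺ ∩ {City, MovieID, Price, Seat, ShowTime, TheaterID} = {City, Price}, not the whole set, so City --> Price violates BCNF; decompose into {City, Price} and {City, MovieID, Seat, ShowTime, TheaterID}.
{City, Price}: every determinant is a superkey — BCNF.
Within {City, MovieID, Seat, ShowTime, TheaterID}: {City, TheaterID}⁺ ∩ {City, MovieID, Seat, ShowTime, TheaterID} = {City, Seat, TheaterID}, not the whole set, so City, TheaterID --> Seat violates BCNF; decompose into {City, Seat, TheaterID} and {City, MovieID, ShowTime, TheaterID}.
Within {City, Seat, TheaterID}: {Seat}⁺ ∩ {City, Seat, TheaterID} = {City, Seat}, not the whole set, so Seat --> City violates BCNF; decompose into {City, Seat} and {Seat, TheaterID}.
{City, Seat}: every determinant is a superkey — BCNF.
{Seat, TheaterID}: every determinant is a superkey — BCNF.
{City, MovieID, ShowTime, TheaterID}: every determinant is a superkey — BCNF.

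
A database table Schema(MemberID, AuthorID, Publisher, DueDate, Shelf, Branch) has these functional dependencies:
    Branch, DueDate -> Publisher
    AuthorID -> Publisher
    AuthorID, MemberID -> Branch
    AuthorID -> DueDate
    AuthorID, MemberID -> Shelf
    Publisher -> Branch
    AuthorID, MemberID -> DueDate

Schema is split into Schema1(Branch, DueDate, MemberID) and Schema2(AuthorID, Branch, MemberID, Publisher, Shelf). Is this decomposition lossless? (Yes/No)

No

Common attributes: {Branch, MemberID}; their closure is {Branch, MemberID}.
Neither Schema1 nor Schema2 is contained in that closure, so the decomposition is lossy.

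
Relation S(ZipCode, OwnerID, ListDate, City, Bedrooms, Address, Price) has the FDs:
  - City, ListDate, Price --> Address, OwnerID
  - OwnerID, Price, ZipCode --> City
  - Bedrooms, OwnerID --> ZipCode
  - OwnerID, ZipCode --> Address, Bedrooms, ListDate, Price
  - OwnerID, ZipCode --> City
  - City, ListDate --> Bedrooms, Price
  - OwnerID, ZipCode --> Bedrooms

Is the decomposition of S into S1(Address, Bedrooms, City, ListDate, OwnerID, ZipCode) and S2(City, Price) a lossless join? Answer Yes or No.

No

S1 ∩ S2 = {City}; its closure under F is {City}.
S1 ⊄ {City} and S2 ⊄ {City}, so the split is lossy.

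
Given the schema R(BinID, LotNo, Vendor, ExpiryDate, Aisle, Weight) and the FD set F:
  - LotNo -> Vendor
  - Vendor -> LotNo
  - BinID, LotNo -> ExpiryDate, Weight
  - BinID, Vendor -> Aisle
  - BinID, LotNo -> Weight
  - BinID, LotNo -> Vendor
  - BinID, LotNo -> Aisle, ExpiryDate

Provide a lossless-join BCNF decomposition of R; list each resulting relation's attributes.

{Aisle, BinID, ExpiryDate, LotNo, Weight}; {LotNo, Vendor}

Candidate keys of the original relation: {BinID, LotNo}, {BinID, Vendor}.
In {Aisle, BinID, ExpiryDate, LotNo, Vendor, Weight}, {LotNo} is not a superkey ({LotNo}⁺ restricted to this set is {LotNo, Vendor}), so split on LotNo -> Vendor into {LotNo, Vendor} and {Aisle, BinID, ExpiryDate, LotNo, Weight}.
{LotNo, Vendor}: every determinant is a superkey — BCNF.
{Aisle, BinID, ExpiryDate, LotNo, Weight}: every determinant is a superkey — BCNF.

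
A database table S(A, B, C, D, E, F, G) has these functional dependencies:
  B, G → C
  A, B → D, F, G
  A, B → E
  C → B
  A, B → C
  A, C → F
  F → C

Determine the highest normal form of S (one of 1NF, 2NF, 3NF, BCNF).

3NF

Candidate keys: {A, B}, {A, C}, {A, F}. Prime attributes: {A, B, C, F}.
For B, G → C we have {B, G}⁺ = {B, C, G}; {B, G} is not a superkey, so BCNF fails.
Since {C} ⊆ prime attributes and every other non-superkey FD also has a prime right side, the schema is in 3NF.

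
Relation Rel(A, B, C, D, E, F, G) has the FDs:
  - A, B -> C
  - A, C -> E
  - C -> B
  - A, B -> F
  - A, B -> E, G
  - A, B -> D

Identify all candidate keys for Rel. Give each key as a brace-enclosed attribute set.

Attributes never on any right-hand side: {A} — every candidate key must contain it.
{A, B} is a candidate key since {A, B}⁺ = {A, B, C, D, E, F, G} covers every attribute.
{A, C} is a candidate key since {A, C}⁺ = {A, B, C, D, E, F, G} covers every attribute.
Any other superkey properly contains one of these, so there are no further candidate keys.

{A, B}, {A, C}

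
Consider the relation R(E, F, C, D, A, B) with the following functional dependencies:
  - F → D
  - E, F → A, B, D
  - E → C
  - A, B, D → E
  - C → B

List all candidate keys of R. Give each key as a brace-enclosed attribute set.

{F} never appears on the right of any FD, so every key must include it.
{E, F}⁺ = {A, B, C, D, E, F} — all of the relation — so {E, F} is a candidate key.
{A, B, F}⁺ = {A, B, C, D, E, F} — all of the relation — so {A, B, F} is a candidate key.
{A, C, F}⁺ = {A, B, C, D, E, F} — all of the relation — so {A, C, F} is a candidate key.
Any other superkey properly contains one of these, so there are no further candidate keys.

{A, B, F}, {A, C, F}, {E, F}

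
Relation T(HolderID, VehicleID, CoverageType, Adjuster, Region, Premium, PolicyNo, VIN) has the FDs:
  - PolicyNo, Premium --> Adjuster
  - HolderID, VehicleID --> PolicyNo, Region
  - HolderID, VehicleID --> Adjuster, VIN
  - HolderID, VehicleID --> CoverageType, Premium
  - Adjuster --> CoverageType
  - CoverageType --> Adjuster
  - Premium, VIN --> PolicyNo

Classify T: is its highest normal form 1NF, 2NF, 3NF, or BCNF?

Candidate key: {HolderID, VehicleID}. Prime attributes: {HolderID, VehicleID}.
For PolicyNo, Premium --> Adjuster we have {PolicyNo, Premium}⁺ = {Adjuster, CoverageType, PolicyNo, Premium}; {PolicyNo, Premium} is not a superkey, so BCNF fails.
Because {Adjuster} is non-prime and the left side of PolicyNo, Premium --> Adjuster is not a superkey, the relation is not in 3NF.
Checking every proper subset of each key, none determines a non-prime attribute — 2NF is satisfied.

2NF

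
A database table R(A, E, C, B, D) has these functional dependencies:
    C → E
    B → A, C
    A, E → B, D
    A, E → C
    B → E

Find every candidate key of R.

Closure of {B} is {A, B, C, D, E}, the whole schema; {B} is a candidate key.
Closure of {A, C} is {A, B, C, D, E}, the whole schema; {A, C} is a candidate key.
Closure of {A, E} is {A, B, C, D, E}, the whole schema; {A, E} is a candidate key.
These are minimal and exhaustive — every other superkey contains one of them.

{A, C}, {A, E}, {B}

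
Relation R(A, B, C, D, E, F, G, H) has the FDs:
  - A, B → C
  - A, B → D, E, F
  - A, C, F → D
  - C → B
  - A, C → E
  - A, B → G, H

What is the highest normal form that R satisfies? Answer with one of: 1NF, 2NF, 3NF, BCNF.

3NF

Candidate keys: {A, B}, {A, C}. Prime attributes: {A, B, C}.
For C → B we have {C}⁺ = {B, C}; {C} is not a superkey, so BCNF fails.
Since {B} ⊆ prime attributes and every other non-superkey FD also has a prime right side, the schema is in 3NF.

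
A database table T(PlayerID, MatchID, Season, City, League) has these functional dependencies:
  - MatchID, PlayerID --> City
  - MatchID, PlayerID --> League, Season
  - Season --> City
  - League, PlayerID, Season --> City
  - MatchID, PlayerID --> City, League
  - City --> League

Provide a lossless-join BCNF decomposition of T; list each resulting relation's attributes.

Candidate key of the original relation: {MatchID, PlayerID}.
{City, League, MatchID, PlayerID, Season}: {Season} determines {City, League, Season} here but is not a superkey — split on Season --> City, League, giving {City, League, Season} and {MatchID, PlayerID, Season}.
{City, League, Season}: {City} determines {City, League} here but is not a superkey — split on City --> League, giving {City, League} and {City, Season}.
{City, League} has no BCNF violation.
{City, Season} has no BCNF violation.
{MatchID, PlayerID, Season} has no BCNF violation.

{City, League}; {City, Season}; {MatchID, PlayerID, Season}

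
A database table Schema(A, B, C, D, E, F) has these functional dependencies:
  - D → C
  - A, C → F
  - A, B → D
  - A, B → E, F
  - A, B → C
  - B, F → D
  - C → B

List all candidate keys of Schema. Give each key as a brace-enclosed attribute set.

{A, B}, {A, C}, {A, D}

{A} never appears on the right of any FD, so every key must include it.
{A, B}⁺ = {A, B, C, D, E, F}, which is every attribute, so {A, B} is a candidate key.
{A, C}⁺ = {A, B, C, D, E, F}, which is every attribute, so {A, C} is a candidate key.
{A, D}⁺ = {A, B, C, D, E, F}, which is every attribute, so {A, D} is a candidate key.
These are minimal and exhaustive — every other superkey contains one of them.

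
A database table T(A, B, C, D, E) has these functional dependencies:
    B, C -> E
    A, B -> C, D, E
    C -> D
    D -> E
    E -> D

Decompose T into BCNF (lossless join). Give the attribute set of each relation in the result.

{A, B, C}; {C, D}; {D, E}

Candidate key of the original relation: {A, B}.
In {A, B, C, D, E}, {B, C} is not a superkey ({B, C}⁺ restricted to this set is {B, C, D, E}), so split on B, C -> D, E into {B, C, D, E} and {A, B, C}.
In {B, C, D, E}, {C} is not a superkey ({C}⁺ restricted to this set is {C, D, E}), so split on C -> D, E into {C, D, E} and {B, C}.
In {C, D, E}, {D} is not a superkey ({D}⁺ restricted to this set is {D, E}), so split on D -> E into {D, E} and {C, D}.
{D, E} is in BCNF.
{C, D} is in BCNF.
{B, C} is in BCNF.
{A, B, C} is in BCNF.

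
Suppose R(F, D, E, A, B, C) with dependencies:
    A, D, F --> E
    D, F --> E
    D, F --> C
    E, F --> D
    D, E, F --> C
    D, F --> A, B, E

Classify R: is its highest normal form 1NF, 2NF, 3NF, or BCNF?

BCNF

Candidate keys: {D, F}, {E, F}. Prime attributes: {D, E, F}.
Every FD has a superkey on the left, so the relation is in BCNF.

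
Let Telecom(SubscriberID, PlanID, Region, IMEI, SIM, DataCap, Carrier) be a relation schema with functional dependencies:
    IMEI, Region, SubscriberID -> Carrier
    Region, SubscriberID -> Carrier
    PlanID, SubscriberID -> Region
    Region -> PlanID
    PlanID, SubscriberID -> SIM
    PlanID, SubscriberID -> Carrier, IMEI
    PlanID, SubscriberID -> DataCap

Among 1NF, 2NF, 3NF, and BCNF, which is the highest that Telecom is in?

3NF

Candidate keys: {PlanID, SubscriberID}, {Region, SubscriberID}. Prime attributes: {PlanID, Region, SubscriberID}.
Region -> PlanID breaks BCNF: {Region}⁺ = {PlanID, Region}, so {Region} is not a superkey.
Its right-hand attributes {PlanID} are all prime, as are those of every other non-superkey FD — the relation is in 3NF.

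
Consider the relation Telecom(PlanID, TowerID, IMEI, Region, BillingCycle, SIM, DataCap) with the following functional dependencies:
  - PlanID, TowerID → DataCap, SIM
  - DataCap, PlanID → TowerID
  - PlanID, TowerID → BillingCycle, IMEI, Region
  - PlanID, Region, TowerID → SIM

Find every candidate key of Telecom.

{PlanID} never appears on the right of any FD, so every key must include it.
{DataCap, PlanID}⁺ = {BillingCycle, DataCap, IMEI, PlanID, Region, SIM, TowerID}, which is every attribute, so {DataCap, PlanID} is a candidate key.
{PlanID, TowerID}⁺ = {BillingCycle, DataCap, IMEI, PlanID, Region, SIM, TowerID}, which is every attribute, so {PlanID, TowerID} is a candidate key.
Any other superkey properly contains one of these, so there are no further candidate keys.

{DataCap, PlanID}, {PlanID, TowerID}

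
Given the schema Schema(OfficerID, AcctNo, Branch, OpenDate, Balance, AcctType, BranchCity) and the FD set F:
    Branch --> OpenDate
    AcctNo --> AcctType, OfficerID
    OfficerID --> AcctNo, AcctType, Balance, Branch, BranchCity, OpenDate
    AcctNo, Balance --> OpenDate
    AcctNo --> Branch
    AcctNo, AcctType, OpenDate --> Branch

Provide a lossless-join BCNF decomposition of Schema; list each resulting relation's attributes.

{AcctNo, AcctType, Balance, Branch, BranchCity, OfficerID}; {Branch, OpenDate}

Candidate keys of the original relation: {AcctNo}, {OfficerID}.
Within {AcctNo, AcctType, Balance, Branch, BranchCity, OfficerID, OpenDate}: {Branch}⁺ ∩ {AcctNo, AcctType, Balance, Branch, BranchCity, OfficerID, OpenDate} = {Branch, OpenDate}, not the whole set, so Branch --> OpenDate violates BCNF; decompose into {Branch, OpenDate} and {AcctNo, AcctType, Balance, Branch, BranchCity, OfficerID}.
{Branch, OpenDate} has no BCNF violation.
{AcctNo, AcctType, Balance, Branch, BranchCity, OfficerID} has no BCNF violation.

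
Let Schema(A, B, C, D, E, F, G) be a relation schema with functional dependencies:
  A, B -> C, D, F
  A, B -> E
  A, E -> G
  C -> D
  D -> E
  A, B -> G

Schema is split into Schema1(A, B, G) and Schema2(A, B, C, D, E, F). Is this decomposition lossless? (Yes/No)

The shared attributes are {A, B} and {A, B}⁺ = {A, B, C, D, E, F, G}.
Schema1 is contained in that closure, so Schema1 ∩ Schema2 -> Schema1 holds and the join is lossless.

Yes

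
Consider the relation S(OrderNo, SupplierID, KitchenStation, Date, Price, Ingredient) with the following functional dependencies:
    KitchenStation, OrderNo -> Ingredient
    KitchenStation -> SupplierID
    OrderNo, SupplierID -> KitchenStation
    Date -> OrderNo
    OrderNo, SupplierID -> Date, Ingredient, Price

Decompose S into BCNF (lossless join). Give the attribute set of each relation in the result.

Candidate keys of the original relation: {Date, KitchenStation}, {Date, SupplierID}, {KitchenStation, OrderNo}, {OrderNo, SupplierID}.
In {Date, Ingredient, KitchenStation, OrderNo, Price, SupplierID}, {KitchenStation} is not a superkey ({KitchenStation}⁺ restricted to this set is {KitchenStation, SupplierID}), so split on KitchenStation -> SupplierID into {KitchenStation, SupplierID} and {Date, Ingredient, KitchenStation, OrderNo, Price}.
{KitchenStation, SupplierID}: every determinant is a superkey — BCNF.
In {Date, Ingredient, KitchenStation, OrderNo, Price}, {Date} is not a superkey ({Date}⁺ restricted to this set is {Date, OrderNo}), so split on Date -> OrderNo into {Date, OrderNo} and {Date, Ingredient, KitchenStation, Price}.
{Date, OrderNo}: every determinant is a superkey — BCNF.
{Date, Ingredient, KitchenStation, Price}: every determinant is a superkey — BCNF.

{Date, Ingredient, KitchenStation, Price}; {Date, OrderNo}; {KitchenStation, SupplierID}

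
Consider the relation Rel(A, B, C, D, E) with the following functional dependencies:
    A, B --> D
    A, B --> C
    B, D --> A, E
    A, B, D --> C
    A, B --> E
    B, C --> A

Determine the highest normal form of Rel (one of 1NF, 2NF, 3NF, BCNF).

Candidate keys: {A, B}, {B, C}, {B, D}. Prime attributes: {A, B, C, D}.
The left-hand side of every FD is a superkey, so BCNF is satisfied.

BCNF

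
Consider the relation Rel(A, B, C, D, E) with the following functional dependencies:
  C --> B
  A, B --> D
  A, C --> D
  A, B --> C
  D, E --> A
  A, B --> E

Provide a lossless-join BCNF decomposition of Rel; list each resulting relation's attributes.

{A, D, E}; {B, C}; {C, D, E}

Candidate keys of the original relation: {A, B}, {A, C}, {B, D, E}, {C, D, E}.
In {A, B, C, D, E}, {C} is not a superkey ({C}⁺ restricted to this set is {B, C}), so split on C --> B into {B, C} and {A, C, D, E}.
{B, C}: every determinant is a superkey — BCNF.
In {A, C, D, E}, {D, E} is not a superkey ({D, E}⁺ restricted to this set is {A, D, E}), so split on D, E --> A into {A, D, E} and {C, D, E}.
{A, D, E}: every determinant is a superkey — BCNF.
{C, D, E}: every determinant is a superkey — BCNF.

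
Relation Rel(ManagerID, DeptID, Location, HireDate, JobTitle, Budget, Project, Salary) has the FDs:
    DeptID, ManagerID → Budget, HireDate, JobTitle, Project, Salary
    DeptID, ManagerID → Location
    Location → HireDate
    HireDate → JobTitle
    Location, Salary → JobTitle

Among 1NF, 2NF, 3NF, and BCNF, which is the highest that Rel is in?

2NF

Candidate key: {DeptID, ManagerID}. Prime attributes: {DeptID, ManagerID}.
For Location → HireDate we have {Location}⁺ = {HireDate, JobTitle, Location}; {Location} is not a superkey, so BCNF fails.
Because {HireDate} is non-prime and the left side of Location → HireDate is not a superkey, the relation is not in 3NF.
No proper subset of a key has a non-prime attribute in its closure, so there is no partial dependency; 2NF holds.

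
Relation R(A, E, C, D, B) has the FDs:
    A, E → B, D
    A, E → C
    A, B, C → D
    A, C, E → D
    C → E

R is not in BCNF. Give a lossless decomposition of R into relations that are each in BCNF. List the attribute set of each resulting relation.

Candidate keys of the original relation: {A, C}, {A, E}.
{A, B, C, D, E}: {C} determines {C, E} here but is not a superkey — split on C → E, giving {C, E} and {A, B, C, D}.
{C, E} has no BCNF violation.
{A, B, C, D} has no BCNF violation.

{A, B, C, D}; {C, E}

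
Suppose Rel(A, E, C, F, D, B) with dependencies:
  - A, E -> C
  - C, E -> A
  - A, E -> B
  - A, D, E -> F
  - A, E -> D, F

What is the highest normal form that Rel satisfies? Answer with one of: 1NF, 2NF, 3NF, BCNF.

BCNF

Candidate keys: {A, E}, {C, E}. Prime attributes: {A, C, E}.
Each dependency's left side is a superkey — BCNF holds.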